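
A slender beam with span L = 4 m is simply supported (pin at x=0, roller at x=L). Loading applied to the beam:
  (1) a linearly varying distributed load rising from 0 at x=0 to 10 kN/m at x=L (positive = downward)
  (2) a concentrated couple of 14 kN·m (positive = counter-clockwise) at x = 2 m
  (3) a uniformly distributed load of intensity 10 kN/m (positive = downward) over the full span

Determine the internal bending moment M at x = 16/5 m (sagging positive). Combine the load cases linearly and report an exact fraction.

Load 1 — triangular load w₀=10 kN/m (0→w₀ over full span):
  M_1 = w₀Lx/6 - w₀x³/(6L) = 10·4·(16/5)/6 - 10·(16/5)³/(6·4) = 192/25 kN·m
Load 2 — applied couple M₀=14 kN·m at a=2 m (b=L-a=2):
  M_2 = M₀x/L - M₀  [x>a] = 14·(16/5)/4 - 14 = -14/5 kN·m
Load 3 — uniform load w=10 kN/m over full span:
  M_3 = wx(L-x)/2 = 10·(16/5)·(4-(16/5))/2 = 64/5 kN·m
Superposition: M = Σ M_i = 442/25 kN·m ≈ 17.680000 kN·m

M(16/5) = 442/25 kN·m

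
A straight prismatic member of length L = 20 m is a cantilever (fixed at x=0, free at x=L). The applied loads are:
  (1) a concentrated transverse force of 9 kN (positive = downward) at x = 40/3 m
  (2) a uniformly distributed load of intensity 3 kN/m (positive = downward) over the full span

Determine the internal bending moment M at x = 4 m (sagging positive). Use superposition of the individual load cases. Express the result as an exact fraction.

Load 1 — point force P=9 kN at a=40/3 m (b=L-a=20/3):
  M_1 = -P(a-x)  [x≤a] = -9·((40/3)-4) = -84 kN·m
Load 2 — uniform load w=3 kN/m over full span:
  M_2 = -w(L-x)²/2 = -3·(20-4)²/2 = -384 kN·m
Superposition: M = Σ M_i = -468 kN·m ≈ -468.000000 kN·m

M(4) = -468 kN·m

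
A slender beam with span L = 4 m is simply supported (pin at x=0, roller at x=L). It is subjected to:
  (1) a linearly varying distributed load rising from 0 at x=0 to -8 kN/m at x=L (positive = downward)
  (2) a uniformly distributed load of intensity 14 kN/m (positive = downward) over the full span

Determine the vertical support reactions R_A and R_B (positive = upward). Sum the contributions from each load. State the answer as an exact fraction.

R_A = 68/3 kN, R_B = 52/3 kN

Load 1 — triangular load w₀=-8 kN/m (0→w₀ over full span):
  R_A = w₀L/6 = (-8)·4/6 = -16/3 kN
  R_B = w₀L/3 = (-8)·4/3 = -32/3 kN
Load 2 — uniform load w=14 kN/m over full span:
  R_A = wL/2 = 14·4/2 = 28 kN
  R_B = wL/2 = 14·4/2 = 28 kN
Superposition: R_A = 68/3 kN, R_B = 52/3 kN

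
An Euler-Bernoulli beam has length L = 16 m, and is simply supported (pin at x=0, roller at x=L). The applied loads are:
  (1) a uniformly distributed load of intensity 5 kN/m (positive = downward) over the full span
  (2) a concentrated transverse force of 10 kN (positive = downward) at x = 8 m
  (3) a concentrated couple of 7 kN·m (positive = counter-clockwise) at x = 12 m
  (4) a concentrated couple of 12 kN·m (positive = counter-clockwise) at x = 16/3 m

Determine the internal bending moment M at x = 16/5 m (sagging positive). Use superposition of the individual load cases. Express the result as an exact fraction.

M(16/5) = 611/5 kN·m

Load 1 — uniform load w=5 kN/m over full span:
  M_1 = wx(L-x)/2 = 5·(16/5)·(16-(16/5))/2 = 512/5 kN·m
Load 2 — point force P=10 kN at a=8 m (b=L-a=8):
  M_2 = Pbx/L  [x≤a] = 10·8·(16/5)/16 = 16 kN·m
Load 3 — applied couple M₀=7 kN·m at a=12 m (b=L-a=4):
  M_3 = M₀x/L  [x≤a] = 7·(16/5)/16 = 7/5 kN·m
Load 4 — applied couple M₀=12 kN·m at a=16/3 m (b=L-a=32/3):
  M_4 = M₀x/L  [x≤a] = 12·(16/5)/16 = 12/5 kN·m
Superposition: M = Σ M_i = 611/5 kN·m ≈ 122.200000 kN·m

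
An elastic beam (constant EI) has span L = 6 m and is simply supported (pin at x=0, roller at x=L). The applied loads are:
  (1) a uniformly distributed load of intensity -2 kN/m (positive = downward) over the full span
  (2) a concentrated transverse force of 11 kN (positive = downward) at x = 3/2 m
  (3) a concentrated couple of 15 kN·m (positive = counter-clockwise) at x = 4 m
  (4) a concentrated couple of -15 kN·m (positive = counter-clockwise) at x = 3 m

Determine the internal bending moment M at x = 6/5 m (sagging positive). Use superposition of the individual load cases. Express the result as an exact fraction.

M(6/5) = 207/50 kN·m

Load 1 — uniform load w=-2 kN/m over full span:
  M_1 = wx(L-x)/2 = (-2)·(6/5)·(6-(6/5))/2 = -144/25 kN·m
Load 2 — point force P=11 kN at a=3/2 m (b=L-a=9/2):
  M_2 = Pbx/L  [x≤a] = 11·(9/2)·(6/5)/6 = 99/10 kN·m
Load 3 — applied couple M₀=15 kN·m at a=4 m (b=L-a=2):
  M_3 = M₀x/L  [x≤a] = 15·(6/5)/6 = 3 kN·m
Load 4 — applied couple M₀=-15 kN·m at a=3 m (b=L-a=3):
  M_4 = M₀x/L  [x≤a] = (-15)·(6/5)/6 = -3 kN·m
Superposition: M = Σ M_i = 207/50 kN·m ≈ 4.140000 kN·m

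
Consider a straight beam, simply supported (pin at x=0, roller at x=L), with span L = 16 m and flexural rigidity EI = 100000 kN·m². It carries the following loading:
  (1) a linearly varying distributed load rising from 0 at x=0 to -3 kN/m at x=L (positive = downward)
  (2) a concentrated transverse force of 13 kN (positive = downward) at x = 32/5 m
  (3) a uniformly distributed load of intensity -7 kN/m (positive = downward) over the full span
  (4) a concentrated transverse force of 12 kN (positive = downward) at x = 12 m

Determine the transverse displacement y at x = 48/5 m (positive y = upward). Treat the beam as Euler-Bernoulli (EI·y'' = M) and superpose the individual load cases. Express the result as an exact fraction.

y(48/5) = 7697524/146484375 m

Load 1 — triangular load w₀=-3 kN/m (0→w₀ over full span):
  y_1 = -w₀x(7L⁴-10L²x²+3x⁴)/(360LEI) = -(-3)·(48/5)·(7·16⁴-10·16²·(48/5)²+3·(48/5)⁴)/(360·16·100000) = 606208/48828125 m
Load 2 — point force P=13 kN at a=32/5 m (b=L-a=48/5):
  y_2 = -Pa(L-x)(2Lx-a²-x²)/(6LEI)  [x>a] = -13·(32/5)·(16-(48/5))·(2·16·(48/5)-(32/5)²-(48/5)²)/(6·16·100000) = -56576/5859375 m
Load 3 — uniform load w=-7 kN/m over full span:
  y_3 = -wx(L³-2Lx²+x³)/(24EI) = -(-7)·(48/5)·(16³-2·16·(48/5)²+(48/5)³)/(24·100000) = 111104/1953125 m
Load 4 — point force P=12 kN at a=12 m (b=L-a=4):
  y_4 = -Pbx(L²-b²-x²)/(6LEI)  [x≤a] = -12·4·(48/5)·(16²-4²-(48/5)²)/(6·16·100000) = -2772/390625 m
Superposition: y = Σ y_i = 7697524/146484375 m ≈ 0.052548 m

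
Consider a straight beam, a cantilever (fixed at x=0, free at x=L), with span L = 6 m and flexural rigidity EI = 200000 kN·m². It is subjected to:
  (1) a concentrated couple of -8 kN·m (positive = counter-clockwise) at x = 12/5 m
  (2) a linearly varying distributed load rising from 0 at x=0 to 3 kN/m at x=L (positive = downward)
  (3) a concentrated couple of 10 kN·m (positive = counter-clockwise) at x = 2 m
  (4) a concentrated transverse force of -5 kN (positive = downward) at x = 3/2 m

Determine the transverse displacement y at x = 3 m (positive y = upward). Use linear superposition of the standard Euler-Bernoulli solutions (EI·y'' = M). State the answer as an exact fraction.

y(3) = -10301/20000000 m

Load 1 — applied couple M₀=-8 kN·m at a=12/5 m (b=L-a=18/5):
  y_1 = M₀a(2x-a)/(2EI)  [x>a] = (-8)·(12/5)·(2·3-(12/5))/(2·200000) = -27/156250 m
Load 2 — triangular load w₀=3 kN/m (0→w₀ over full span):
  y_2 = (w₀Lx³/12-w₀L²x²/6-w₀x⁵/(120L))/EI = (3·6·3³/12-3·6²·3²/6-3·3⁵/(120·6))/200000 = -9801/16000000 m
Load 3 — applied couple M₀=10 kN·m at a=2 m (b=L-a=4):
  y_3 = M₀a(2x-a)/(2EI)  [x>a] = 10·2·(2·3-2)/(2·200000) = 1/5000 m
Load 4 — point force P=-5 kN at a=3/2 m (b=L-a=9/2):
  y_4 = -Pa²(3x-a)/(6EI)  [x>a] = -(-5)·(3/2)²·(3·3-(3/2))/(6·200000) = 9/128000 m
Superposition: y = Σ y_i = -10301/20000000 m ≈ -0.000515 m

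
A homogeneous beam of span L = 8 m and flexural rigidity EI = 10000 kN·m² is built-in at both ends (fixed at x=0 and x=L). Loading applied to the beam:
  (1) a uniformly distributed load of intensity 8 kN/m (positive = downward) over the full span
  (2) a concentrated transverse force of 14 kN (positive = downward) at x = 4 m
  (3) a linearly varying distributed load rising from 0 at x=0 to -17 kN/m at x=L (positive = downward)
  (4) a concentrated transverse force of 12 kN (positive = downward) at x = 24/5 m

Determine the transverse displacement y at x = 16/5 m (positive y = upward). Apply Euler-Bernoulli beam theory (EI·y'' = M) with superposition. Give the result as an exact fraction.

y(16/5) = -164048/29296875 m

Load 1 — uniform load w=8 kN/m over full span:
  y_1 = -wx²(L-x)²/(24EI) = -8·(16/5)²·(8-(16/5))²/(24·10000) = -3072/390625 m
Load 2 — point force P=14 kN at a=4 m (b=L-a=4):
  y_2 = -Pb²x²(3aL-(3a+b)x)/(6L³EI)  [x≤a] = -14·4²·(16/5)²·(3·4·8-(3·4+4)·(16/5))/(6·8³·10000) = -784/234375 m
Load 3 — triangular load w₀=-17 kN/m (0→w₀ over full span):
  y_3 = -w₀x²(L-x)²(x+2L)/(120LEI) = -(-17)·(16/5)²·(8-(16/5))²·((16/5)+2·8)/(120·8·10000) = 78336/9765625 m
Load 4 — point force P=12 kN at a=24/5 m (b=L-a=16/5):
  y_4 = -Pb²x²(3aL-(3a+b)x)/(6L³EI)  [x≤a] = -12·(16/5)²·(16/5)²·(3·(24/5)·8-(3·(24/5)+(16/5))·(16/5))/(6·8³·10000) = -23552/9765625 m
Superposition: y = Σ y_i = -164048/29296875 m ≈ -0.005600 m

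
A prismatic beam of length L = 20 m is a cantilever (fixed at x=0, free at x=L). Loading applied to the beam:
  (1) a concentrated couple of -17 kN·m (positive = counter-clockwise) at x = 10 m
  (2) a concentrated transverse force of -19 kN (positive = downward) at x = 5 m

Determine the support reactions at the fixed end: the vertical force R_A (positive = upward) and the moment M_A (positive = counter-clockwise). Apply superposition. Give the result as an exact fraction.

Load 1 — applied couple M₀=-17 kN·m at a=10 m (b=L-a=10):
  R_A = 0 kN
  M_A = -M₀ = -(-17) = 17 kN·m
Load 2 — point force P=-19 kN at a=5 m (b=L-a=15):
  R_A = P = (-19) = -19 kN
  M_A = Pa = (-19)·5 = -95 kN·m
Superposition: R_A = -19 kN, M_A = -78 kN·m

R_A = -19 kN, M_A = -78 kN·m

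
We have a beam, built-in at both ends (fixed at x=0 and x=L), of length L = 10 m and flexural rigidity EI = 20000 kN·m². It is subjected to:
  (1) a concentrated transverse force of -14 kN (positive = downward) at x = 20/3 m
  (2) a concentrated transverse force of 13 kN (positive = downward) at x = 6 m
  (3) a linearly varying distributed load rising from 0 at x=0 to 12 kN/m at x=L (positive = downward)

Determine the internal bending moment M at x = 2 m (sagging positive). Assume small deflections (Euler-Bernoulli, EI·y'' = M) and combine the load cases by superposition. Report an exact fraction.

M(2) = -6544/1125 kN·m

Load 1 — point force P=-14 kN at a=20/3 m (b=L-a=10/3):
  M_1 = Pb²(3a+b)x/L³ - Pab²/L²  [x≤a] = (-14)·(10/3)²·(3·(20/3)+(10/3))·2/10³ - (-14)·(20/3)·(10/3)²/10² = 28/9 kN·m
Load 2 — point force P=13 kN at a=6 m (b=L-a=4):
  M_2 = Pb²(3a+b)x/L³ - Pab²/L²  [x≤a] = 13·4²·(3·6+4)·2/10³ - 13·6·4²/10² = -416/125 kN·m
Load 3 — triangular load w₀=12 kN/m (0→w₀ over full span):
  M_3 = 3w₀Lx/20 - w₀L²/30 - w₀x³/(6L) = 3·12·10·2/20 - 12·10²/30 - 12·2³/(6·10) = -28/5 kN·m
Superposition: M = Σ M_i = -6544/1125 kN·m ≈ -5.816889 kN·m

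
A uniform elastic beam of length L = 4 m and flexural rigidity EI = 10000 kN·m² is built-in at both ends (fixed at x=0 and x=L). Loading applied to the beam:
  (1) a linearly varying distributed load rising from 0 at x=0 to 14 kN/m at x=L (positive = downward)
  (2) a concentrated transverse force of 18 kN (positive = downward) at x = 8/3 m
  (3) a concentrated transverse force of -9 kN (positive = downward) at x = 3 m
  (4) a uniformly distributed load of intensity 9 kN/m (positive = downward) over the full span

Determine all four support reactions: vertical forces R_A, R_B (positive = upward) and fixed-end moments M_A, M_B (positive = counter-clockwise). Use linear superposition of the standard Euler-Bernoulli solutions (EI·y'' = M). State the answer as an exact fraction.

R_A = 14237/480 kN, M_A = 1849/80 kN·m, R_B = 20803/480 kN, M_B = -6913/240 kN·m

Load 1 — triangular load w₀=14 kN/m (0→w₀ over full span):
  R_A = 3w₀L/20 = 3·14·4/20 = 42/5 kN
  M_A = w₀L²/30 = 14·4²/30 = 112/15 kN·m
  R_B = 7w₀L/20 = 7·14·4/20 = 98/5 kN
  M_B = -w₀L²/20 = -14·4²/20 = -56/5 kN·m
Load 2 — point force P=18 kN at a=8/3 m (b=L-a=4/3):
  R_A = Pb²(3a+b)/L³ = 18·(4/3)²·(3·(8/3)+(4/3))/4³ = 14/3 kN
  M_A = Pab²/L² = 18·(8/3)·(4/3)²/4² = 16/3 kN·m
  R_B = Pa²(a+3b)/L³ = 18·(8/3)²·((8/3)+3·(4/3))/4³ = 40/3 kN
  M_B = -Pa²b/L² = -18·(8/3)²·(4/3)/4² = -32/3 kN·m
Load 3 — point force P=-9 kN at a=3 m (b=L-a=1):
  R_A = Pb²(3a+b)/L³ = (-9)·1²·(3·3+1)/4³ = -45/32 kN
  M_A = Pab²/L² = (-9)·3·1²/4² = -27/16 kN·m
  R_B = Pa²(a+3b)/L³ = (-9)·3²·(3+3·1)/4³ = -243/32 kN
  M_B = -Pa²b/L² = -(-9)·3²·1/4² = 81/16 kN·m
Load 4 — uniform load w=9 kN/m over full span:
  R_A = wL/2 = 9·4/2 = 18 kN
  M_A = wL²/12 = 9·4²/12 = 12 kN·m
  R_B = wL/2 = 9·4/2 = 18 kN
  M_B = -wL²/12 = -9·4²/12 = -12 kN·m
Superposition: R_A = 14237/480 kN, M_A = 1849/80 kN·m, R_B = 20803/480 kN, M_B = -6913/240 kN·m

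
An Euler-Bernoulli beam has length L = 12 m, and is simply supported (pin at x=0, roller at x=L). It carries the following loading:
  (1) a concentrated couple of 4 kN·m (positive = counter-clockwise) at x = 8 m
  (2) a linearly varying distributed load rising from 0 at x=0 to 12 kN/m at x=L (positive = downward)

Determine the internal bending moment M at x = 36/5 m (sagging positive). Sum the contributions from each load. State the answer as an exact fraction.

Load 1 — applied couple M₀=4 kN·m at a=8 m (b=L-a=4):
  M_1 = M₀x/L  [x≤a] = 4·(36/5)/12 = 12/5 kN·m
Load 2 — triangular load w₀=12 kN/m (0→w₀ over full span):
  M_2 = w₀Lx/6 - w₀x³/(6L) = 12·12·(36/5)/6 - 12·(36/5)³/(6·12) = 13824/125 kN·m
Superposition: M = Σ M_i = 14124/125 kN·m ≈ 112.992000 kN·m

M(36/5) = 14124/125 kN·m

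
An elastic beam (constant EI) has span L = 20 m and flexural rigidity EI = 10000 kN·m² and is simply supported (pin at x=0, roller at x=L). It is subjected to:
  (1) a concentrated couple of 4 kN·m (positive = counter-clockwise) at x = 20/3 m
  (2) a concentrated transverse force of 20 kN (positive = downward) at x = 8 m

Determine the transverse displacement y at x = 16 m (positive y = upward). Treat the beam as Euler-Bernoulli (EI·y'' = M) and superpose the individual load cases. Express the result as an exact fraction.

Load 1 — applied couple M₀=4 kN·m at a=20/3 m (b=L-a=40/3):
  y_1 = (M₀x³/(6L)-M₀(x-a)²/2+C₁x)/EI  [x>a] with C₁=M₀(3b²-L²)/(6L)=40/9 = (4·16³/(6·20)-4·(16-(20/3))²/2+(40/9)·16)/10000 = 94/28125 m
Load 2 — point force P=20 kN at a=8 m (b=L-a=12):
  y_2 = -Pa(L-x)(2Lx-a²-x²)/(6LEI)  [x>a] = -20·8·(20-16)·(2·20·16-8²-16²)/(6·20·10000) = -64/375 m
Superposition: y = Σ y_i = -4706/28125 m ≈ -0.167324 m

y(16) = -4706/28125 m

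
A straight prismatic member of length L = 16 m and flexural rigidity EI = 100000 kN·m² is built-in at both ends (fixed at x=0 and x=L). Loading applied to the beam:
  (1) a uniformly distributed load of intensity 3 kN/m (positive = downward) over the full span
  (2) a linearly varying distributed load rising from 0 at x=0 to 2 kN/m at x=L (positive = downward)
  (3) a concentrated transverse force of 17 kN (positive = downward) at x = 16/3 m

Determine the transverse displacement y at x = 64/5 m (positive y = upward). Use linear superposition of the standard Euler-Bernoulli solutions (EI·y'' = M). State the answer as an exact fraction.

Load 1 — uniform load w=3 kN/m over full span:
  y_1 = -wx²(L-x)²/(24EI) = -3·(64/5)²·(16-(64/5))²/(24·100000) = -4096/1953125 m
Load 2 — triangular load w₀=2 kN/m (0→w₀ over full span):
  y_2 = -w₀x²(L-x)²(x+2L)/(120LEI) = -2·(64/5)²·(16-(64/5))²·((64/5)+2·16)/(120·16·100000) = -114688/146484375 m
Load 3 — point force P=17 kN at a=16/3 m (b=L-a=32/3):
  y_3 = -Pa²(L-x)²(3bL-(3b+a)(L-x))/(6L³EI)  [x>a] = -17·(16/3)²·(16-(64/5))²·(3·(32/3)·16-(3·(32/3)+(16/3))·(16-(64/5)))/(6·16³·100000) = -25024/31640625 m
Superposition: y = Σ y_i = -14518976/3955078125 m ≈ -0.003671 m

y(64/5) = -14518976/3955078125 m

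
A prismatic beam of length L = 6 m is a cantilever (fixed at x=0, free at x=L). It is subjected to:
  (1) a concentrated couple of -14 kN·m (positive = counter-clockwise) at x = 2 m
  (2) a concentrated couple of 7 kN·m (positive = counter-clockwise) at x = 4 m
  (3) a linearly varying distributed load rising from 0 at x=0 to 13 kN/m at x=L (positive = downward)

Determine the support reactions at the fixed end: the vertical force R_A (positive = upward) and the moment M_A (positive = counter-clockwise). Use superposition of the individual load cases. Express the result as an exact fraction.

Load 1 — applied couple M₀=-14 kN·m at a=2 m (b=L-a=4):
  R_A = 0 kN
  M_A = -M₀ = -(-14) = 14 kN·m
Load 2 — applied couple M₀=7 kN·m at a=4 m (b=L-a=2):
  R_A = 0 kN
  M_A = -M₀ = -7 kN·m
Load 3 — triangular load w₀=13 kN/m (0→w₀ over full span):
  R_A = w₀L/2 = 13·6/2 = 39 kN
  M_A = w₀L²/3 = 13·6²/3 = 156 kN·m
Superposition: R_A = 39 kN, M_A = 163 kN·m

R_A = 39 kN, M_A = 163 kN·m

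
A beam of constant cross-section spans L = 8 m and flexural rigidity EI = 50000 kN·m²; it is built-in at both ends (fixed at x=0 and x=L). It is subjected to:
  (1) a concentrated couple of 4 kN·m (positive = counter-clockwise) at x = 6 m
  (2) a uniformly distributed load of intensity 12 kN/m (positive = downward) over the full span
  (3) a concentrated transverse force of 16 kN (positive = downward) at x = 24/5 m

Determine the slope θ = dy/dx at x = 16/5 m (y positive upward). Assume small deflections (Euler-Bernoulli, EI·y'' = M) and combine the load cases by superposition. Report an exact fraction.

Load 1 — applied couple M₀=4 kN·m at a=6 m (b=L-a=2):
  θ_1 = (R_Ax²/2 - M_Ax)/EI  [x≤a] with R_A=9/16, M_A=5/4 = ((9/16)·(16/5)²/2 - (5/4)·(16/5))/50000 = -7/312500 rad
Load 2 — uniform load w=12 kN/m over full span:
  θ_2 = -wx(L-x)(L-2x)/(12EI) = -12·(16/5)·(8-(16/5))·(8-2·(16/5))/(12·50000) = -192/390625 rad
Load 3 — point force P=16 kN at a=24/5 m (b=L-a=16/5):
  θ_3 = -Pb²x(2aL-(3a+b)x)/(2L³EI)  [x≤a] = -16·(16/5)²·(16/5)·(2·(24/5)·8-(3·(24/5)+(16/5))·(16/5))/(2·8³·50000) = -2048/9765625 rad
Superposition: θ = Σ θ_i = -28267/39062500 rad ≈ -0.000724 rad

θ(16/5) = -28267/39062500 rad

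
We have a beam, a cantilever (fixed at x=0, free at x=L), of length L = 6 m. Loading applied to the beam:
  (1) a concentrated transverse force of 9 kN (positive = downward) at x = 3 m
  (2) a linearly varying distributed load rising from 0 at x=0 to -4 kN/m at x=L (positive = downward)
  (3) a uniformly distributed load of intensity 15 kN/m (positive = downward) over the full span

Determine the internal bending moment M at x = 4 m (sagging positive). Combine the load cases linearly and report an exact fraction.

M(4) = -206/9 kN·m

Load 1 — point force P=9 kN at a=3 m (b=L-a=3):
  M_1 = 0  [x>a] = 0 kN·m
Load 2 — triangular load w₀=-4 kN/m (0→w₀ over full span):
  M_2 = w₀Lx/2 - w₀L²/3 - w₀x³/(6L) = (-4)·6·4/2 - (-4)·6²/3 - (-4)·4³/(6·6) = 64/9 kN·m
Load 3 — uniform load w=15 kN/m over full span:
  M_3 = -w(L-x)²/2 = -15·(6-4)²/2 = -30 kN·m
Superposition: M = Σ M_i = -206/9 kN·m ≈ -22.888889 kN·m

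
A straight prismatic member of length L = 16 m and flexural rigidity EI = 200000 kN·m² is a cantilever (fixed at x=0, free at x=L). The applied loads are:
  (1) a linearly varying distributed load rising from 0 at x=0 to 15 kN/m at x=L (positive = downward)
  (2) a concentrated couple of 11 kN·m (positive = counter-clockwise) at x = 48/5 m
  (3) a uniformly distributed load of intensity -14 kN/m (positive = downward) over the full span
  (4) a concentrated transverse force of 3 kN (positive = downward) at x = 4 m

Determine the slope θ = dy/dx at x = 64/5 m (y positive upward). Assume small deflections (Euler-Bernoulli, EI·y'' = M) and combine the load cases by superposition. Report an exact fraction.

θ(64/5) = 91889/9375000 rad

Load 1 — triangular load w₀=15 kN/m (0→w₀ over full span):
  θ_1 = (w₀Lx²/4-w₀L²x/3-w₀x⁴/(24L))/EI = (15·16·(64/5)²/4-15·16²·(64/5)/3-15·(64/5)⁴/(24·16))/200000 = -14848/390625 rad
Load 2 — applied couple M₀=11 kN·m at a=48/5 m (b=L-a=32/5):
  θ_2 = M₀a/EI  [x>a] = 11·(48/5)/200000 = 33/62500 rad
Load 3 — uniform load w=-14 kN/m over full span:
  θ_3 = -wx(x²-3Lx+3L²)/(6EI) = -(-14)·(64/5)·((64/5)²-3·16·(64/5)+3·16²)/(6·200000) = 55552/1171875 rad
Load 4 — point force P=3 kN at a=4 m (b=L-a=12):
  θ_4 = -Pa²/(2EI)  [x>a] = -3·4²/(2·200000) = -3/25000 rad
Superposition: θ = Σ θ_i = 91889/9375000 rad ≈ 0.009801 rad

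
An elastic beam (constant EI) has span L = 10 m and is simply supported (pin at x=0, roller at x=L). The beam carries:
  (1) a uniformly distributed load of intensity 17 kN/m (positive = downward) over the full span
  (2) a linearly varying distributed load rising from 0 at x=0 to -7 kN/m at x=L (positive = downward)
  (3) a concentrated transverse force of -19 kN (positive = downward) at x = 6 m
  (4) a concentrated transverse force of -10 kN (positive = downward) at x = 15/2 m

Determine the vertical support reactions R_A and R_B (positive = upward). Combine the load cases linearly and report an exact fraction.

Load 1 — uniform load w=17 kN/m over full span:
  R_A = wL/2 = 17·10/2 = 85 kN
  R_B = wL/2 = 17·10/2 = 85 kN
Load 2 — triangular load w₀=-7 kN/m (0→w₀ over full span):
  R_A = w₀L/6 = (-7)·10/6 = -35/3 kN
  R_B = w₀L/3 = (-7)·10/3 = -70/3 kN
Load 3 — point force P=-19 kN at a=6 m (b=L-a=4):
  R_A = Pb/L = (-19)·4/10 = -38/5 kN
  R_B = Pa/L = (-19)·6/10 = -57/5 kN
Load 4 — point force P=-10 kN at a=15/2 m (b=L-a=5/2):
  R_A = Pb/L = (-10)·(5/2)/10 = -5/2 kN
  R_B = Pa/L = (-10)·(15/2)/10 = -15/2 kN
Superposition: R_A = 1897/30 kN, R_B = 1283/30 kN

R_A = 1897/30 kN, R_B = 1283/30 kN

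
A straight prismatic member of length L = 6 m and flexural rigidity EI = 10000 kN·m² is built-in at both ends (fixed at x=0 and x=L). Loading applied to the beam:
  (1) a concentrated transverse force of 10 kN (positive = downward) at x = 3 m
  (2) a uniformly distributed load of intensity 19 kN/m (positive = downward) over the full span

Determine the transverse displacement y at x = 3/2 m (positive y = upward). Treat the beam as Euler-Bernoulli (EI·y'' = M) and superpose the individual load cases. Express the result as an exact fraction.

Load 1 — point force P=10 kN at a=3 m (b=L-a=3):
  y_1 = -Pb²x²(3aL-(3a+b)x)/(6L³EI)  [x≤a] = -10·3²·(3/2)²·(3·3·6-(3·3+3)·(3/2))/(6·6³·10000) = -9/16000 m
Load 2 — uniform load w=19 kN/m over full span:
  y_2 = -wx²(L-x)²/(24EI) = -19·(3/2)²·(6-(3/2))²/(24·10000) = -4617/1280000 m
Superposition: y = Σ y_i = -5337/1280000 m ≈ -0.004170 m

y(3/2) = -5337/1280000 m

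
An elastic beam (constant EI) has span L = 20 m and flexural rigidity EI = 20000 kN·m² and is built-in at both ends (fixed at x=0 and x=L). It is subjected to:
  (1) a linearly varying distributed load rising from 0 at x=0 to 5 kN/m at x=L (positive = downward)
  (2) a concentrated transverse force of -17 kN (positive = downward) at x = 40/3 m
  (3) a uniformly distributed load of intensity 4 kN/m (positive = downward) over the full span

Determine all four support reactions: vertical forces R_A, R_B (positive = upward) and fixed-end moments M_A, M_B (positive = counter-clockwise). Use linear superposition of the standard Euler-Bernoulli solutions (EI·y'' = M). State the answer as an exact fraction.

Load 1 — triangular load w₀=5 kN/m (0→w₀ over full span):
  R_A = 3w₀L/20 = 3·5·20/20 = 15 kN
  M_A = w₀L²/30 = 5·20²/30 = 200/3 kN·m
  R_B = 7w₀L/20 = 7·5·20/20 = 35 kN
  M_B = -w₀L²/20 = -5·20²/20 = -100 kN·m
Load 2 — point force P=-17 kN at a=40/3 m (b=L-a=20/3):
  R_A = Pb²(3a+b)/L³ = (-17)·(20/3)²·(3·(40/3)+(20/3))/20³ = -119/27 kN
  M_A = Pab²/L² = (-17)·(40/3)·(20/3)²/20² = -680/27 kN·m
  R_B = Pa²(a+3b)/L³ = (-17)·(40/3)²·((40/3)+3·(20/3))/20³ = -340/27 kN
  M_B = -Pa²b/L² = -(-17)·(40/3)²·(20/3)/20² = 1360/27 kN·m
Load 3 — uniform load w=4 kN/m over full span:
  R_A = wL/2 = 4·20/2 = 40 kN
  M_A = wL²/12 = 4·20²/12 = 400/3 kN·m
  R_B = wL/2 = 4·20/2 = 40 kN
  M_B = -wL²/12 = -4·20²/12 = -400/3 kN·m
Superposition: R_A = 1366/27 kN, M_A = 4720/27 kN·m, R_B = 1685/27 kN, M_B = -4940/27 kN·m

R_A = 1366/27 kN, M_A = 4720/27 kN·m, R_B = 1685/27 kN, M_B = -4940/27 kN·m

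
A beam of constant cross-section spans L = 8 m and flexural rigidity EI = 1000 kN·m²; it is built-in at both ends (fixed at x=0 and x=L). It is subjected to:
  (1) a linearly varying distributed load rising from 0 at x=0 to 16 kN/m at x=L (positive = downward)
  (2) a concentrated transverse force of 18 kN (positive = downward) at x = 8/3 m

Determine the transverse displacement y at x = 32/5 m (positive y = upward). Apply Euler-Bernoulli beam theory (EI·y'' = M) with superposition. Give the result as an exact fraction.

y(32/5) = -872128/17578125 m

Load 1 — triangular load w₀=16 kN/m (0→w₀ over full span):
  y_1 = -w₀x²(L-x)²(x+2L)/(120LEI) = -16·(32/5)²·(8-(32/5))²·((32/5)+2·8)/(120·8·1000) = -229376/5859375 m
Load 2 — point force P=18 kN at a=8/3 m (b=L-a=16/3):
  y_2 = -Pa²(L-x)²(3bL-(3b+a)(L-x))/(6L³EI)  [x>a] = -18·(8/3)²·(8-(32/5))²·(3·(16/3)·8-(3·(16/3)+(8/3))·(8-(32/5)))/(6·8³·1000) = -1472/140625 m
Superposition: y = Σ y_i = -872128/17578125 m ≈ -0.049614 m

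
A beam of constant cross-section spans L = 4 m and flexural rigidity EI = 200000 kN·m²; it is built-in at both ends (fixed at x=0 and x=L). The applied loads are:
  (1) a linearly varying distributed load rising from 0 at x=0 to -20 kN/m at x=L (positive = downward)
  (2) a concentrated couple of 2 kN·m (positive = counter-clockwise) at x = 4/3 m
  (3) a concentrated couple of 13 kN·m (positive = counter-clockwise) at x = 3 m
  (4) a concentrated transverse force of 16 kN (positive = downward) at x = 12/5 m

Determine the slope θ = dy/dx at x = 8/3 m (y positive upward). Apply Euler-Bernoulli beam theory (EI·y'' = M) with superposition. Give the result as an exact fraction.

θ(8/3) = 76249/12150000000 rad

Load 1 — triangular load w₀=-20 kN/m (0→w₀ over full span):
  θ_1 = -w₀(2x(L-x)(L-2x)(x+2L)+x²(L-x)²)/(120LEI) = -(-20)·(2·(8/3)·(4-(8/3))·(4-2·(8/3))·((8/3)+2·4)+(8/3)²·(4-(8/3))²)/(120·4·200000) = -14/759375 rad
Load 2 — applied couple M₀=2 kN·m at a=4/3 m (b=L-a=8/3):
  θ_2 = (R_Ax²/2 - M_Ax - M₀(x-a))/EI  [x>a] with R_A=2/3, M_A=0 = ((2/3)·(8/3)²/2 - 0·(8/3) - 2·((8/3)-(4/3)))/200000 = -1/675000 rad
Load 3 — applied couple M₀=13 kN·m at a=3 m (b=L-a=1):
  θ_3 = (R_Ax²/2 - M_Ax)/EI  [x≤a] with R_A=117/32, M_A=65/16 = ((117/32)·(8/3)²/2 - (65/16)·(8/3))/200000 = 13/1200000 rad
Load 4 — point force P=16 kN at a=12/5 m (b=L-a=8/5):
  θ_4 = Pa²(L-x)(2bL-(3b+a)(L-x))/(2L³EI)  [x>a] = 16·(12/5)²·(4-(8/3))·(2·(8/5)·4-(3·(8/5)+(12/5))·(4-(8/3)))/(2·4³·200000) = 6/390625 rad
Superposition: θ = Σ θ_i = 76249/12150000000 rad ≈ 0.000006 rad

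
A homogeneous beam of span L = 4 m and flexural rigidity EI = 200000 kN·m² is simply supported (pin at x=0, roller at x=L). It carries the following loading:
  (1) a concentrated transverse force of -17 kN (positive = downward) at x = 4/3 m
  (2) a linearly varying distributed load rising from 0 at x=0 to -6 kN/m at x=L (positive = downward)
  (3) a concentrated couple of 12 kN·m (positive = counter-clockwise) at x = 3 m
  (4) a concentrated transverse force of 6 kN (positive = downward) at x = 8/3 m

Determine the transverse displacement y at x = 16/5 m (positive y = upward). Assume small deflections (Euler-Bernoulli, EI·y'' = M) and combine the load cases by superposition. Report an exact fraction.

Load 1 — point force P=-17 kN at a=4/3 m (b=L-a=8/3):
  y_1 = -Pa(L-x)(2Lx-a²-x²)/(6LEI)  [x>a] = -(-17)·(4/3)·(4-(16/5))·(2·4·(16/5)-(4/3)²-(16/5)²)/(6·4·200000) = 3247/63281250 m
Load 2 — triangular load w₀=-6 kN/m (0→w₀ over full span):
  y_2 = -w₀x(7L⁴-10L²x²+3x⁴)/(360LEI) = -(-6)·(16/5)·(7·4⁴-10·4²·(16/5)²+3·(16/5)⁴)/(360·4·200000) = 1524/48828125 m
Load 3 — applied couple M₀=12 kN·m at a=3 m (b=L-a=1):
  y_3 = (M₀x³/(6L)-M₀(x-a)²/2+C₁x)/EI  [x>a] with C₁=M₀(3b²-L²)/(6L)=-13/2 = (12·(16/5)³/(6·4)-12·((16/5)-3)²/2+(-13/2)·(16/5))/200000 = -291/12500000 m
Load 4 — point force P=6 kN at a=8/3 m (b=L-a=4/3):
  y_4 = -Pa(L-x)(2Lx-a²-x²)/(6LEI)  [x>a] = -6·(8/3)·(4-(16/5))·(2·4·(16/5)-(8/3)²-(16/5)²)/(6·4·200000) = -232/10546875 m
Superposition: y = Σ y_i = 4713833/126562500000 m ≈ 0.000037 m

y(16/5) = 4713833/126562500000 m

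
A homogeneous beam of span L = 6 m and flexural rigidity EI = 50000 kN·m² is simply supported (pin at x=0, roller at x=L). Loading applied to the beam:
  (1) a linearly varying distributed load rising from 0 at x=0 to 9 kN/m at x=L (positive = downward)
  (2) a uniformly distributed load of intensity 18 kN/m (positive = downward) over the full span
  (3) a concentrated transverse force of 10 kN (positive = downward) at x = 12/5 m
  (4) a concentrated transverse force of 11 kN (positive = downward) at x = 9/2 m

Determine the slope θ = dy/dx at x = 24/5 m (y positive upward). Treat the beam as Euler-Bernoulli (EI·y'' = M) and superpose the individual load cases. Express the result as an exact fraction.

θ(24/5) = 3880053/1000000000 rad

Load 1 — triangular load w₀=9 kN/m (0→w₀ over full span):
  θ_1 = -w₀(7L⁴-30L²x²+15x⁴)/(360LEI) = -9·(7·6⁴-30·6²·(24/5)²+15·(24/5)⁴)/(360·6·50000) = 20439/31250000 rad
Load 2 — uniform load w=18 kN/m over full span:
  θ_2 = -w(L³-6Lx²+4x³)/(24EI) = -18·(6³-6·6·(24/5)²+4·(24/5)³)/(24·50000) = 8019/3125000 rad
Load 3 — point force P=10 kN at a=12/5 m (b=L-a=18/5):
  θ_3 = -Pa(2L²-6Lx+3x²+a²)/(6LEI)  [x>a] = -10·(12/5)·(2·6²-6·6·(24/5)+3·(24/5)²+(12/5)²)/(6·6·50000) = 27/78125 rad
Load 4 — point force P=11 kN at a=9/2 m (b=L-a=3/2):
  θ_4 = -Pa(2L²-6Lx+3x²+a²)/(6LEI)  [x>a] = -11·(9/2)·(2·6²-6·6·(24/5)+3·(24/5)²+(9/2)²)/(6·6·50000) = 12573/40000000 rad
Superposition: θ = Σ θ_i = 3880053/1000000000 rad ≈ 0.003880 rad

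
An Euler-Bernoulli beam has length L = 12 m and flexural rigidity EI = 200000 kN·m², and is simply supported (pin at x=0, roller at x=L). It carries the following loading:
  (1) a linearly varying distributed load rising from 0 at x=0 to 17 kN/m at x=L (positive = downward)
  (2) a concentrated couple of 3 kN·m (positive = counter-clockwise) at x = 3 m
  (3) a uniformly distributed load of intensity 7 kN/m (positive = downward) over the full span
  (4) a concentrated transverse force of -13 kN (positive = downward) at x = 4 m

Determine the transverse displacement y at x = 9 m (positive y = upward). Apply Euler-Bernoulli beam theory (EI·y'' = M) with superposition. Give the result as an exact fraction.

Load 1 — triangular load w₀=17 kN/m (0→w₀ over full span):
  y_1 = -w₀x(7L⁴-10L²x²+3x⁴)/(360LEI) = -17·9·(7·12⁴-10·12²·9²+3·9⁴)/(360·12·200000) = -54621/6400000 m
Load 2 — applied couple M₀=3 kN·m at a=3 m (b=L-a=9):
  y_2 = (M₀x³/(6L)-M₀(x-a)²/2+C₁x)/EI  [x>a] with C₁=M₀(3b²-L²)/(6L)=33/8 = (3·9³/(6·12)-3·(9-3)²/2+(33/8)·9)/200000 = 27/400000 m
Load 3 — uniform load w=7 kN/m over full span:
  y_3 = -wx(L³-2Lx²+x³)/(24EI) = -7·9·(12³-2·12·9²+9³)/(24·200000) = -10773/1600000 m
Load 4 — point force P=-13 kN at a=4 m (b=L-a=8):
  y_4 = -Pa(L-x)(2Lx-a²-x²)/(6LEI)  [x>a] = -(-13)·4·(12-9)·(2·12·9-4²-9²)/(6·12·200000) = 1547/1200000 m
Superposition: y = Σ y_i = -267091/19200000 m ≈ -0.013911 m

y(9) = -267091/19200000 m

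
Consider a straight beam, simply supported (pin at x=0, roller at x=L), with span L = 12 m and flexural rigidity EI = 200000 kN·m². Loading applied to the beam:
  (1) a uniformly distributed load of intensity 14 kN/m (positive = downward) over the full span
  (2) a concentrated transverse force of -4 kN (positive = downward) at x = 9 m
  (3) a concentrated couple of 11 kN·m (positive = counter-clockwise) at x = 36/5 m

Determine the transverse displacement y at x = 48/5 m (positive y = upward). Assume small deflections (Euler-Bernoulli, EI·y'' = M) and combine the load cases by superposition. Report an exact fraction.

y(48/5) = -682083/62500000 m

Load 1 — uniform load w=14 kN/m over full span:
  y_1 = -wx(L³-2Lx²+x³)/(24EI) = -14·(48/5)·(12³-2·12·(48/5)²+(48/5)³)/(24·200000) = -21924/1953125 m
Load 2 — point force P=-4 kN at a=9 m (b=L-a=3):
  y_2 = -Pa(L-x)(2Lx-a²-x²)/(6LEI)  [x>a] = -(-4)·9·(12-(48/5))·(2·12·(48/5)-9²-(48/5)²)/(6·12·200000) = 4293/12500000 m
Load 3 — applied couple M₀=11 kN·m at a=36/5 m (b=L-a=24/5):
  y_3 = (M₀x³/(6L)-M₀(x-a)²/2+C₁x)/EI  [x>a] with C₁=M₀(3b²-L²)/(6L)=-286/25 = (11·(48/5)³/(6·12)-11·((48/5)-(36/5))²/2+(-286/25)·(48/5))/200000 = -99/3125000 m
Superposition: y = Σ y_i = -682083/62500000 m ≈ -0.010913 m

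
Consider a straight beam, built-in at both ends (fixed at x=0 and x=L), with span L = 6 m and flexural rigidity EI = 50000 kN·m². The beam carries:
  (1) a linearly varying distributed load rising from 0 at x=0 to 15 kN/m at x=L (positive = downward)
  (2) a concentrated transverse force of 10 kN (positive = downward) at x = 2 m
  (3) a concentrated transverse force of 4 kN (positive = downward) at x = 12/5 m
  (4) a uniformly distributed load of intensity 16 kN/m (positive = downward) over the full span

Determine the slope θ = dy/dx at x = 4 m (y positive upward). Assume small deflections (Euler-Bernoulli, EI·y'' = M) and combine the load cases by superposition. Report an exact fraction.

Load 1 — triangular load w₀=15 kN/m (0→w₀ over full span):
  θ_1 = -w₀(2x(L-x)(L-2x)(x+2L)+x²(L-x)²)/(120LEI) = -15·(2·4·(6-4)·(6-2·4)·(4+2·6)+4²·(6-4)²)/(120·6·50000) = 7/37500 rad
Load 2 — point force P=10 kN at a=2 m (b=L-a=4):
  θ_2 = Pa²(L-x)(2bL-(3b+a)(L-x))/(2L³EI)  [x>a] = 10·2²·(6-4)·(2·4·6-(3·4+2)·(6-4))/(2·6³·50000) = 1/13500 rad
Load 3 — point force P=4 kN at a=12/5 m (b=L-a=18/5):
  θ_3 = Pa²(L-x)(2bL-(3b+a)(L-x))/(2L³EI)  [x>a] = 4·(12/5)²·(6-4)·(2·(18/5)·6-(3·(18/5)+(12/5))·(6-4))/(2·6³·50000) = 14/390625 rad
Load 4 — uniform load w=16 kN/m over full span:
  θ_4 = -wx(L-x)(L-2x)/(12EI) = -16·4·(6-4)·(6-2·4)/(12·50000) = 4/9375 rad
Superposition: θ = Σ θ_i = 7628/10546875 rad ≈ 0.000723 rad

θ(4) = 7628/10546875 rad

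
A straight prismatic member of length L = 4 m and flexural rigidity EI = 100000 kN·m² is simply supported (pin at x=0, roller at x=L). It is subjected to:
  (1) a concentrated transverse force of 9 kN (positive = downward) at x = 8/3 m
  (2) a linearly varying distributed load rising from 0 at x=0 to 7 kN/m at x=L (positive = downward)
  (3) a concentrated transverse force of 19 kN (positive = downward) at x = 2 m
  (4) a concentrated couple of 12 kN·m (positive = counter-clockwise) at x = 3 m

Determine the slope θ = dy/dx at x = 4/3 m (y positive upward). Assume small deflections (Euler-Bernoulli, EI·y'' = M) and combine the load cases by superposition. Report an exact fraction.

θ(4/3) = -57413/243000000 rad

Load 1 — point force P=9 kN at a=8/3 m (b=L-a=4/3):
  θ_1 = -Pb(L²-b²-3x²)/(6LEI)  [x≤a] = -9·(4/3)·(4²-(4/3)²-3·(4/3)²)/(6·4·100000) = -1/22500 rad
Load 2 — triangular load w₀=7 kN/m (0→w₀ over full span):
  θ_2 = -w₀(7L⁴-30L²x²+15x⁴)/(360LEI) = -7·(7·4⁴-30·4²·(4/3)²+15·(4/3)⁴)/(360·4·100000) = -182/3796875 rad
Load 3 — point force P=19 kN at a=2 m (b=L-a=2):
  θ_3 = -Pb(L²-b²-3x²)/(6LEI)  [x≤a] = -19·2·(4²-2²-3·(4/3)²)/(6·4·100000) = -19/180000 rad
Load 4 — applied couple M₀=12 kN·m at a=3 m (b=L-a=1):
  θ_4 = (M₀x²/(2L)+C₁)/EI  [x≤a] with C₁=M₀(3b²-L²)/(6L)=-13/2 = (12·(4/3)²/(2·4)+(-13/2))/100000 = -23/600000 rad
Superposition: θ = Σ θ_i = -57413/243000000 rad ≈ -0.000236 rad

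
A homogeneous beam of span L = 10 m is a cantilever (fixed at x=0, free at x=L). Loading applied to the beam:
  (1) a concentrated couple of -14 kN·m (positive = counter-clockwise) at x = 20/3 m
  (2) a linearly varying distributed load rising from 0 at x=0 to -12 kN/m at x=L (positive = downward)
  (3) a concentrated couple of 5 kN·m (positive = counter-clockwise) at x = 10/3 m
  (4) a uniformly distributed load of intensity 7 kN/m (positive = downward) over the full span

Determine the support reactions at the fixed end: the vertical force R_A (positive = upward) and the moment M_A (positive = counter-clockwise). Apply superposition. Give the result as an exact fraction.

Load 1 — applied couple M₀=-14 kN·m at a=20/3 m (b=L-a=10/3):
  R_A = 0 kN
  M_A = -M₀ = -(-14) = 14 kN·m
Load 2 — triangular load w₀=-12 kN/m (0→w₀ over full span):
  R_A = w₀L/2 = (-12)·10/2 = -60 kN
  M_A = w₀L²/3 = (-12)·10²/3 = -400 kN·m
Load 3 — applied couple M₀=5 kN·m at a=10/3 m (b=L-a=20/3):
  R_A = 0 kN
  M_A = -M₀ = -5 kN·m
Load 4 — uniform load w=7 kN/m over full span:
  R_A = wL = 7·10 = 70 kN
  M_A = wL²/2 = 7·10²/2 = 350 kN·m
Superposition: R_A = 10 kN, M_A = -41 kN·m

R_A = 10 kN, M_A = -41 kN·m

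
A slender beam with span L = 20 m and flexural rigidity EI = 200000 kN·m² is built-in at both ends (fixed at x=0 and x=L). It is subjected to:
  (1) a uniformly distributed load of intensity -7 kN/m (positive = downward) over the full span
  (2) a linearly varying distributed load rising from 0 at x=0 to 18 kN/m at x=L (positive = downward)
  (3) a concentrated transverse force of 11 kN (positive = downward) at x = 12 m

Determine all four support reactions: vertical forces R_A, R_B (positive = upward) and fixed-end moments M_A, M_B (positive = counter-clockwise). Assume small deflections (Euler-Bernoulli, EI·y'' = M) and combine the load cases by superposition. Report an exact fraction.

R_A = -1516/125 kN, M_A = 2084/75 kN·m, R_B = 7891/125 kN, M_B = -11876/75 kN·m

Load 1 — uniform load w=-7 kN/m over full span:
  R_A = wL/2 = (-7)·20/2 = -70 kN
  M_A = wL²/12 = (-7)·20²/12 = -700/3 kN·m
  R_B = wL/2 = (-7)·20/2 = -70 kN
  M_B = -wL²/12 = -(-7)·20²/12 = 700/3 kN·m
Load 2 — triangular load w₀=18 kN/m (0→w₀ over full span):
  R_A = 3w₀L/20 = 3·18·20/20 = 54 kN
  M_A = w₀L²/30 = 18·20²/30 = 240 kN·m
  R_B = 7w₀L/20 = 7·18·20/20 = 126 kN
  M_B = -w₀L²/20 = -18·20²/20 = -360 kN·m
Load 3 — point force P=11 kN at a=12 m (b=L-a=8):
  R_A = Pb²(3a+b)/L³ = 11·8²·(3·12+8)/20³ = 484/125 kN
  M_A = Pab²/L² = 11·12·8²/20² = 528/25 kN·m
  R_B = Pa²(a+3b)/L³ = 11·12²·(12+3·8)/20³ = 891/125 kN
  M_B = -Pa²b/L² = -11·12²·8/20² = -792/25 kN·m
Superposition: R_A = -1516/125 kN, M_A = 2084/75 kN·m, R_B = 7891/125 kN, M_B = -11876/75 kN·m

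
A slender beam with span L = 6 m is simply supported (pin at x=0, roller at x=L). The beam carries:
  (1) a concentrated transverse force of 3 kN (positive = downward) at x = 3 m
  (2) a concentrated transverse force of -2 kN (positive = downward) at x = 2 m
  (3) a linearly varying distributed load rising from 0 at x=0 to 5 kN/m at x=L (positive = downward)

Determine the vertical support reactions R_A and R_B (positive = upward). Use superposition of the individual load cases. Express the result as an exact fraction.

R_A = 31/6 kN, R_B = 65/6 kN

Load 1 — point force P=3 kN at a=3 m (b=L-a=3):
  R_A = Pb/L = 3·3/6 = 3/2 kN
  R_B = Pa/L = 3·3/6 = 3/2 kN
Load 2 — point force P=-2 kN at a=2 m (b=L-a=4):
  R_A = Pb/L = (-2)·4/6 = -4/3 kN
  R_B = Pa/L = (-2)·2/6 = -2/3 kN
Load 3 — triangular load w₀=5 kN/m (0→w₀ over full span):
  R_A = w₀L/6 = 5·6/6 = 5 kN
  R_B = w₀L/3 = 5·6/3 = 10 kN
Superposition: R_A = 31/6 kN, R_B = 65/6 kN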